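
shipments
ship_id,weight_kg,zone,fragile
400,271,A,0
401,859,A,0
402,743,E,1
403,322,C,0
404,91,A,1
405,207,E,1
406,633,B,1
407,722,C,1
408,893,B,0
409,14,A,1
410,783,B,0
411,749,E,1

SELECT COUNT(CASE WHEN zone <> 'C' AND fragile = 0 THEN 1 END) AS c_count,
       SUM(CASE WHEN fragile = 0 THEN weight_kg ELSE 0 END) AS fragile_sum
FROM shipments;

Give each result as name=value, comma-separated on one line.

[c_count: zone <> 'C' AND fragile = 0]
ship_id=400: ✓ → 1
ship_id=401: ✓ → 1
ship_id=402: ✗
ship_id=403: ✗
ship_id=404: ✗
ship_id=405: ✗
ship_id=406: ✗
ship_id=407: ✗
ship_id=408: ✓ → 1
ship_id=409: ✗
ship_id=410: ✓ → 1
ship_id=411: ✗
c_count = COUNT(1, 1, 1, 1) = 4
—
[fragile_sum: fragile = 0]
ship_id=400: ✓ → 271
ship_id=401: ✓ → 859
ship_id=402: ✗
ship_id=403: ✓ → 322
ship_id=404: ✗
ship_id=405: ✗
ship_id=406: ✗
ship_id=407: ✗
ship_id=408: ✓ → 893
ship_id=409: ✗
ship_id=410: ✓ → 783
ship_id=411: ✗
fragile_sum = 271 + 859 + 322 + 893 + 783 = 3128

c_count=4, fragile_sum=3128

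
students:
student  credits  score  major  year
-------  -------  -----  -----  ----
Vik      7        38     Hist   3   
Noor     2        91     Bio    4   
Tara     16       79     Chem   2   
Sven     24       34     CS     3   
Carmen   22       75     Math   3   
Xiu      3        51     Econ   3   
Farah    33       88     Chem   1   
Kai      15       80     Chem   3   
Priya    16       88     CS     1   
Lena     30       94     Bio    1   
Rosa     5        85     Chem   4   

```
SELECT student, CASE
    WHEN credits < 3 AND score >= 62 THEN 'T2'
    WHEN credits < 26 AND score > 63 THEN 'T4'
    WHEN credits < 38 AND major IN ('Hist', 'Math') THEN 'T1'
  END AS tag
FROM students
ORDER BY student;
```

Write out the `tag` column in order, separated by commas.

T4, NULL, T4, NULL, T2, T4, T4, NULL, T4, T1, NULL

student=Carmen: credits < 26 AND score > 63 → T4
student=Farah: (no match → NULL) → NULL
student=Kai: credits < 26 AND score > 63 → T4
student=Lena: (no match → NULL) → NULL
student=Noor: credits < 3 AND score >= 62 → T2
student=Priya: credits < 26 AND score > 63 → T4
student=Rosa: credits < 26 AND score > 63 → T4
student=Sven: (no match → NULL) → NULL
student=Tara: credits < 26 AND score > 63 → T4
student=Vik: credits < 38 AND major IN ('Hist', 'Math') → T1
student=Xiu: (no match → NULL) → NULL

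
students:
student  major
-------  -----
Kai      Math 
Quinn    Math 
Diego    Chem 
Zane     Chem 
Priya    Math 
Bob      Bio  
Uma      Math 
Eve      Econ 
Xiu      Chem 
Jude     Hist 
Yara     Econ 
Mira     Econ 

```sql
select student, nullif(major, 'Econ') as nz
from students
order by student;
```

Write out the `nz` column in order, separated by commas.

student=Bob: major=Bio vs Econ: differ → Bio
student=Diego: major=Chem vs Econ: differ → Chem
student=Eve: major=Econ vs Econ: equal → NULL
student=Jude: major=Hist vs Econ: differ → Hist
student=Kai: major=Math vs Econ: differ → Math
student=Mira: major=Econ vs Econ: equal → NULL
student=Priya: major=Math vs Econ: differ → Math
student=Quinn: major=Math vs Econ: differ → Math
student=Uma: major=Math vs Econ: differ → Math
student=Xiu: major=Chem vs Econ: differ → Chem
student=Yara: major=Econ vs Econ: equal → NULL
student=Zane: major=Chem vs Econ: differ → Chem

Bio, Chem, NULL, Hist, Math, NULL, Math, Math, Math, Chem, NULL, Chem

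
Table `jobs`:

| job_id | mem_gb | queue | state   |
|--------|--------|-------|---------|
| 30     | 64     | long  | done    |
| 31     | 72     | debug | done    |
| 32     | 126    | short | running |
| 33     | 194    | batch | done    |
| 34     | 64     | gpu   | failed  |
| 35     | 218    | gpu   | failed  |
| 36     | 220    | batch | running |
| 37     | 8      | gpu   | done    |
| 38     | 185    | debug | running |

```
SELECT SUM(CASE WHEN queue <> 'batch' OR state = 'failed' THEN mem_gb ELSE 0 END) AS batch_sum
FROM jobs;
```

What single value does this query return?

737

job_id=30: ✓ → 64
job_id=31: ✓ → 72
job_id=32: ✓ → 126
job_id=33: ✗
job_id=34: ✓ → 64
job_id=35: ✓ → 218
job_id=36: ✗
job_id=37: ✓ → 8
job_id=38: ✓ → 185
batch_sum = 64 + 72 + 126 + 64 + 218 + 8 + 185 = 737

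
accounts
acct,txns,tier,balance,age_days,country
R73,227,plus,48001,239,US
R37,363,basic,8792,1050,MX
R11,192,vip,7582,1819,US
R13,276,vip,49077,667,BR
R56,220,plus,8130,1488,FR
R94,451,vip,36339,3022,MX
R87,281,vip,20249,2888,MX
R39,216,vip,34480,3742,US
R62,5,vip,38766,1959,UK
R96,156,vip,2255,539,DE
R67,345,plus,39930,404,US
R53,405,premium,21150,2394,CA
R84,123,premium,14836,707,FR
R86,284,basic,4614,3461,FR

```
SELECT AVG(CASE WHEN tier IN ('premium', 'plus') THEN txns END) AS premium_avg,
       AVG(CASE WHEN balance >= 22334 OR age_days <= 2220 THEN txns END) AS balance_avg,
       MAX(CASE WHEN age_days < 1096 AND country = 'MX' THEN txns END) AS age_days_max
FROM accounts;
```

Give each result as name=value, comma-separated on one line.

[premium_avg: tier IN ('premium', 'plus')]
acct=R73: ✓ → 227
acct=R37: ✗
acct=R11: ✗
acct=R13: ✗
acct=R56: ✓ → 220
acct=R94: ✗
acct=R87: ✗
acct=R39: ✗
acct=R62: ✗
acct=R96: ✗
acct=R67: ✓ → 345
acct=R53: ✓ → 405
acct=R84: ✓ → 123
acct=R86: ✗
premium_avg = (227 + 220 + 345 + 405 + 123) / 5 = 264
—
[balance_avg: balance >= 22334 OR age_days <= 2220]
acct=R73: ✓ → 227
acct=R37: ✓ → 363
acct=R11: ✓ → 192
acct=R13: ✓ → 276
acct=R56: ✓ → 220
acct=R94: ✓ → 451
acct=R87: ✗
acct=R39: ✓ → 216
acct=R62: ✓ → 5
acct=R96: ✓ → 156
acct=R67: ✓ → 345
acct=R53: ✗
acct=R84: ✓ → 123
acct=R86: ✗
balance_avg = (227 + 363 + 192 + 276 + 220 + 451 + 216 + 5 + 156 + 345 + 123) / 11 = 234
—
[age_days_max: age_days < 1096 AND country = 'MX']
acct=R73: ✗
acct=R37: ✓ → 363
acct=R11: ✗
acct=R13: ✗
acct=R56: ✗
acct=R94: ✗
acct=R87: ✗
acct=R39: ✗
acct=R62: ✗
acct=R96: ✗
acct=R67: ✗
acct=R53: ✗
acct=R84: ✗
acct=R86: ✗
age_days_max = MAX(363) = 363

premium_avg=264, balance_avg=234, age_days_max=363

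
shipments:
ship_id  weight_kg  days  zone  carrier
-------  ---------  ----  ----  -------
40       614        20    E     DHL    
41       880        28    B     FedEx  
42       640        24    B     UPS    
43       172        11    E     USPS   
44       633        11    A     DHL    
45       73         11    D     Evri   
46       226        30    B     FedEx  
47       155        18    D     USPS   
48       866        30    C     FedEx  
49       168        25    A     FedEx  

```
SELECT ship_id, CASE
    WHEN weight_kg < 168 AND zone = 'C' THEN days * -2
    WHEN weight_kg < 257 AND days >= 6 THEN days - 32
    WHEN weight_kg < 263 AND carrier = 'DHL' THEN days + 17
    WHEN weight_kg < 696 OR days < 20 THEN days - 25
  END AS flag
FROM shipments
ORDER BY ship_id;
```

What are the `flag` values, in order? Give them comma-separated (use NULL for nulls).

ship_id=40: weight_kg < 696 OR days < 20 → -5
ship_id=41: (no match → NULL) → NULL
ship_id=42: weight_kg < 696 OR days < 20 → -1
ship_id=43: weight_kg < 257 AND days >= 6 → -21
ship_id=44: weight_kg < 696 OR days < 20 → -14
ship_id=45: weight_kg < 257 AND days >= 6 → -21
ship_id=46: weight_kg < 257 AND days >= 6 → -2
ship_id=47: weight_kg < 257 AND days >= 6 → -14
ship_id=48: (no match → NULL) → NULL
ship_id=49: weight_kg < 257 AND days >= 6 → -7

-5, NULL, -1, -21, -14, -21, -2, -14, NULL, -7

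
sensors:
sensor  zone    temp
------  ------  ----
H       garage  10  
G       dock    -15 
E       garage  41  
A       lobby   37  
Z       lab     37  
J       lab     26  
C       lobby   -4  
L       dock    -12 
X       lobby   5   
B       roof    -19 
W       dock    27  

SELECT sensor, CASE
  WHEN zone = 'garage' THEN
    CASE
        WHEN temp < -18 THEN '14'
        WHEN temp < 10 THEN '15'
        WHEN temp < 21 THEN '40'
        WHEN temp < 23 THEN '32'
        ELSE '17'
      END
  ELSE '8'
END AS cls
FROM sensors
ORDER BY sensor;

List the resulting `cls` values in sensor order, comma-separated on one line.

8, 8, 8, 17, 8, 40, 8, 8, 8, 8, 8

sensor=A: zone='lobby' → outer ELSE → 8
sensor=B: zone='roof' → outer ELSE → 8
sensor=C: zone='lobby' → outer ELSE → 8
sensor=E: zone='garage' → inner[ELSE] → 17
sensor=G: zone='dock' → outer ELSE → 8
sensor=H: zone='garage' → inner[temp < 21] → 40
sensor=J: zone='lab' → outer ELSE → 8
sensor=L: zone='dock' → outer ELSE → 8
sensor=W: zone='dock' → outer ELSE → 8
sensor=X: zone='lobby' → outer ELSE → 8
sensor=Z: zone='lab' → outer ELSE → 8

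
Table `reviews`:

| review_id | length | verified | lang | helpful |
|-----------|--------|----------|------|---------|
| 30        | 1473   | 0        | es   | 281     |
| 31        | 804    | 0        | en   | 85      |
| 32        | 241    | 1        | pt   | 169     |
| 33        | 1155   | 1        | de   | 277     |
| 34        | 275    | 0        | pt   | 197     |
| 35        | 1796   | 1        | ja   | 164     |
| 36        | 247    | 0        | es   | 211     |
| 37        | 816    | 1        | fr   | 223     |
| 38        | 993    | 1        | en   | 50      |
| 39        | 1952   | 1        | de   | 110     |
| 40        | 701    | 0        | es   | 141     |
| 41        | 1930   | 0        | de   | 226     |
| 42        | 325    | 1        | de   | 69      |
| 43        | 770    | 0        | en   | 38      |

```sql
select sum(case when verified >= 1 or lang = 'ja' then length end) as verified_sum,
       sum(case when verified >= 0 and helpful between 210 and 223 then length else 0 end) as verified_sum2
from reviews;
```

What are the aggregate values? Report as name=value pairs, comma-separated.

[verified_sum: verified >= 1 or lang = 'ja']
review_id=30: ✗
review_id=31: ✗
review_id=32: ✓ → 241
review_id=33: ✓ → 1155
review_id=34: ✗
review_id=35: ✓ → 1796
review_id=36: ✗
review_id=37: ✓ → 816
review_id=38: ✓ → 993
review_id=39: ✓ → 1952
review_id=40: ✗
review_id=41: ✗
review_id=42: ✓ → 325
review_id=43: ✗
verified_sum = 241 + 1155 + 1796 + 816 + 993 + 1952 + 325 = 7278
—
[verified_sum2: verified >= 0 and helpful between 210 and 223]
review_id=30: ✗
review_id=31: ✗
review_id=32: ✗
review_id=33: ✗
review_id=34: ✗
review_id=35: ✗
review_id=36: ✓ → 247
review_id=37: ✓ → 816
review_id=38: ✗
review_id=39: ✗
review_id=40: ✗
review_id=41: ✗
review_id=42: ✗
review_id=43: ✗
verified_sum2 = 247 + 816 = 1063

verified_sum=7278, verified_sum2=1063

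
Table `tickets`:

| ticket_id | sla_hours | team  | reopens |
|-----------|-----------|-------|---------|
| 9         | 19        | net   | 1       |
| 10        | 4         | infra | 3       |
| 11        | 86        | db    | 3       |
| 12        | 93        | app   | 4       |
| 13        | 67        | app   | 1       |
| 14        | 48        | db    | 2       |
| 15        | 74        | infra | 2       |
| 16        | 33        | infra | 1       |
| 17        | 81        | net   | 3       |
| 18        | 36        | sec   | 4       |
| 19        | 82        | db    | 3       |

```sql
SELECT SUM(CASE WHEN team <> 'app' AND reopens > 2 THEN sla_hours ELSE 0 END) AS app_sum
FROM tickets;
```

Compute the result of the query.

ticket_id=9: ✗
ticket_id=10: ✓ → 4
ticket_id=11: ✓ → 86
ticket_id=12: ✗
ticket_id=13: ✗
ticket_id=14: ✗
ticket_id=15: ✗
ticket_id=16: ✗
ticket_id=17: ✓ → 81
ticket_id=18: ✓ → 36
ticket_id=19: ✓ → 82
app_sum = 4 + 86 + 81 + 36 + 82 = 289

289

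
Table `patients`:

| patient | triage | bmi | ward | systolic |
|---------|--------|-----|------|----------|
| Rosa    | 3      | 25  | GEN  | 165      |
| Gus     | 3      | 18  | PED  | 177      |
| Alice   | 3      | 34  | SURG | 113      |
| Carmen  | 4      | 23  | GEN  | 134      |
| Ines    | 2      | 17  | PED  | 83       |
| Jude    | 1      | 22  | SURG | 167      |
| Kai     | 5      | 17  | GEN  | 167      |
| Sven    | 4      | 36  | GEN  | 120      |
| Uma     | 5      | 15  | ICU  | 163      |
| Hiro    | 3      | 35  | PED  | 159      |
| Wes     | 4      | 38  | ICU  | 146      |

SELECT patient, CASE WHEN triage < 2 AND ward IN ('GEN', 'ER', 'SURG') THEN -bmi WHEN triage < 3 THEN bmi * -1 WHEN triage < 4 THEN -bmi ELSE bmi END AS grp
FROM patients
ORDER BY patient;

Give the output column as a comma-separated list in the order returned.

patient=Alice: triage < 4 → -34
patient=Carmen: ELSE → 23
patient=Gus: triage < 4 → -18
patient=Hiro: triage < 4 → -35
patient=Ines: triage < 3 → -17
patient=Jude: triage < 2 AND ward IN ('GEN', 'ER', 'SURG') → -22
patient=Kai: ELSE → 17
patient=Rosa: triage < 4 → -25
patient=Sven: ELSE → 36
patient=Uma: ELSE → 15
patient=Wes: ELSE → 38

-34, 23, -18, -35, -17, -22, 17, -25, 36, 15, 38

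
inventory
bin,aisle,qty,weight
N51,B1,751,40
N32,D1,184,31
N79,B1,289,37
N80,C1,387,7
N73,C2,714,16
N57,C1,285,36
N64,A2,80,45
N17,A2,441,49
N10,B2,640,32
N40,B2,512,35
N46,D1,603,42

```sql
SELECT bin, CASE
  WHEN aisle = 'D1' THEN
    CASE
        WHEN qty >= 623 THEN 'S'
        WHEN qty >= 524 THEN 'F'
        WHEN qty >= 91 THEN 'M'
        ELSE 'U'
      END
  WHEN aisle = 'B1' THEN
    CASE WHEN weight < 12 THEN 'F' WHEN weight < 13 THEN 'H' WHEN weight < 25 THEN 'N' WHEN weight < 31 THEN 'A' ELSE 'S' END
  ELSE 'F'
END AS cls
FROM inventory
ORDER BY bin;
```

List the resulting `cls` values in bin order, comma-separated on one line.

F, F, M, F, F, S, F, F, F, S, F

bin=N10: aisle='B2' → outer ELSE → F
bin=N17: aisle='A2' → outer ELSE → F
bin=N32: aisle='D1' → inner[qty >= 91] → M
bin=N40: aisle='B2' → outer ELSE → F
bin=N46: aisle='D1' → inner[qty >= 524] → F
bin=N51: aisle='B1' → inner[ELSE] → S
bin=N57: aisle='C1' → outer ELSE → F
bin=N64: aisle='A2' → outer ELSE → F
bin=N73: aisle='C2' → outer ELSE → F
bin=N79: aisle='B1' → inner[ELSE] → S
bin=N80: aisle='C1' → outer ELSE → F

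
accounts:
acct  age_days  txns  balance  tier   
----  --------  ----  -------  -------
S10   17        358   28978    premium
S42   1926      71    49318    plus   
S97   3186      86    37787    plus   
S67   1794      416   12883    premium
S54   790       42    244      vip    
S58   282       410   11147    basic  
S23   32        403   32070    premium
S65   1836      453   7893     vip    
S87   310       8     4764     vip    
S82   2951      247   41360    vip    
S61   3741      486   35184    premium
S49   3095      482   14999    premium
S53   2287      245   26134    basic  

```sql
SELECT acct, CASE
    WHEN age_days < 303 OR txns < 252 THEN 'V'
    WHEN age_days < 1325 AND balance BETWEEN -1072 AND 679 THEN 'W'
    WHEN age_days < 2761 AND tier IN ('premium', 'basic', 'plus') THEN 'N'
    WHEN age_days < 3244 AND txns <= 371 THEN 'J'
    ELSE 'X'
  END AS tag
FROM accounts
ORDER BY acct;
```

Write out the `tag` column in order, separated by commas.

V, V, V, X, V, V, V, X, X, N, V, V, V

acct=S10: age_days < 303 OR txns < 252 → V
acct=S23: age_days < 303 OR txns < 252 → V
acct=S42: age_days < 303 OR txns < 252 → V
acct=S49: ELSE → X
acct=S53: age_days < 303 OR txns < 252 → V
acct=S54: age_days < 303 OR txns < 252 → V
acct=S58: age_days < 303 OR txns < 252 → V
acct=S61: ELSE → X
acct=S65: ELSE → X
acct=S67: age_days < 2761 AND tier IN ('premium', 'basic', 'plus') → N
acct=S82: age_days < 303 OR txns < 252 → V
acct=S87: age_days < 303 OR txns < 252 → V
acct=S97: age_days < 303 OR txns < 252 → V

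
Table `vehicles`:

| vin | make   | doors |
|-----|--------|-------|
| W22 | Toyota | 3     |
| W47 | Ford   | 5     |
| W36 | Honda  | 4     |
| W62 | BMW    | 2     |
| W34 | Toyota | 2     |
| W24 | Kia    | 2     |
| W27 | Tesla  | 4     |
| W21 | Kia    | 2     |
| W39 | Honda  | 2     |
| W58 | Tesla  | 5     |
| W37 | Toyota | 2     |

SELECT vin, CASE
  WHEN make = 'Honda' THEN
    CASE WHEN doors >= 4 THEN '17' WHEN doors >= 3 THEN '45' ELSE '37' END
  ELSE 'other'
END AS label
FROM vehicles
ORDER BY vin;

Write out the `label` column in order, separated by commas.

other, other, other, other, other, 17, other, 37, other, other, other

vin=W21: make='Kia' → outer ELSE → other
vin=W22: make='Toyota' → outer ELSE → other
vin=W24: make='Kia' → outer ELSE → other
vin=W27: make='Tesla' → outer ELSE → other
vin=W34: make='Toyota' → outer ELSE → other
vin=W36: make='Honda' → inner[doors >= 4] → 17
vin=W37: make='Toyota' → outer ELSE → other
vin=W39: make='Honda' → inner[ELSE] → 37
vin=W47: make='Ford' → outer ELSE → other
vin=W58: make='Tesla' → outer ELSE → other
vin=W62: make='BMW' → outer ELSE → other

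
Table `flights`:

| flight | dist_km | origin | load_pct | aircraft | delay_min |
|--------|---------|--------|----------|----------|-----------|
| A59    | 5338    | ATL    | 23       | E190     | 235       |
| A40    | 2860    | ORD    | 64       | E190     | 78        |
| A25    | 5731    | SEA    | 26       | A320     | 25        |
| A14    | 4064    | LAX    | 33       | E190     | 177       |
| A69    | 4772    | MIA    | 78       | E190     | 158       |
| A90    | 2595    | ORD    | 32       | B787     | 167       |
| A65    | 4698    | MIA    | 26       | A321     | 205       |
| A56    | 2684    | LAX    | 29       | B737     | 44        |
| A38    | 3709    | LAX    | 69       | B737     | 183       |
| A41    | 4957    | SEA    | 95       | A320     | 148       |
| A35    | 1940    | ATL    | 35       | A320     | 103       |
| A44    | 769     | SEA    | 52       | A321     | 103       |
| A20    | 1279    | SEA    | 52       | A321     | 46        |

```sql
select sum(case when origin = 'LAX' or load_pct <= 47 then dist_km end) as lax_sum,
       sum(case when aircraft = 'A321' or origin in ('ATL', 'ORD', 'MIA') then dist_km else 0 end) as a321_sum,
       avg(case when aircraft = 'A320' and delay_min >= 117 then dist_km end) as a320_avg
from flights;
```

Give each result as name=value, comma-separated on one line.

lax_sum=30759, a321_sum=24251, a320_avg=4957

[lax_sum: origin = 'LAX' or load_pct <= 47]
flight=A59: ✓ → 5338
flight=A40: ✗
flight=A25: ✓ → 5731
flight=A14: ✓ → 4064
flight=A69: ✗
flight=A90: ✓ → 2595
flight=A65: ✓ → 4698
flight=A56: ✓ → 2684
flight=A38: ✓ → 3709
flight=A41: ✗
flight=A35: ✓ → 1940
flight=A44: ✗
flight=A20: ✗
lax_sum = 5338 + 5731 + 4064 + 2595 + 4698 + 2684 + 3709 + 1940 = 30759
—
[a321_sum: aircraft = 'A321' or origin in ('ATL', 'ORD', 'MIA')]
flight=A59: ✓ → 5338
flight=A40: ✓ → 2860
flight=A25: ✗
flight=A14: ✗
flight=A69: ✓ → 4772
flight=A90: ✓ → 2595
flight=A65: ✓ → 4698
flight=A56: ✗
flight=A38: ✗
flight=A41: ✗
flight=A35: ✓ → 1940
flight=A44: ✓ → 769
flight=A20: ✓ → 1279
a321_sum = 5338 + 2860 + 4772 + 2595 + 4698 + 1940 + 769 + 1279 = 24251
—
[a320_avg: aircraft = 'A320' and delay_min >= 117]
flight=A59: ✗
flight=A40: ✗
flight=A25: ✗
flight=A14: ✗
flight=A69: ✗
flight=A90: ✗
flight=A65: ✗
flight=A56: ✗
flight=A38: ✗
flight=A41: ✓ → 4957
flight=A35: ✗
flight=A44: ✗
flight=A20: ✗
a320_avg = 4957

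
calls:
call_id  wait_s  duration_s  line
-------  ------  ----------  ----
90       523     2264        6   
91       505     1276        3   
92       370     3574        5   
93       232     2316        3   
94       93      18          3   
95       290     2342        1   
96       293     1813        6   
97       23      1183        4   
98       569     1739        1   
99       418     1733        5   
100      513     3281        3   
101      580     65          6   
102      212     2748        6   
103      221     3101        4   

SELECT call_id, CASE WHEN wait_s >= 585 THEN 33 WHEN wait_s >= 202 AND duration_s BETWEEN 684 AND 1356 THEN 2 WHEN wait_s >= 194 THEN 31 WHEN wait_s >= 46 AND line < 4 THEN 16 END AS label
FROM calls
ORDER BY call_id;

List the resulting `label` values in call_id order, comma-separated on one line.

call_id=90: wait_s >= 194 → 31
call_id=91: wait_s >= 202 AND duration_s BETWEEN 684 AND 1356 → 2
call_id=92: wait_s >= 194 → 31
call_id=93: wait_s >= 194 → 31
call_id=94: wait_s >= 46 AND line < 4 → 16
call_id=95: wait_s >= 194 → 31
call_id=96: wait_s >= 194 → 31
call_id=97: (no match → NULL) → NULL
call_id=98: wait_s >= 194 → 31
call_id=99: wait_s >= 194 → 31
call_id=100: wait_s >= 194 → 31
call_id=101: wait_s >= 194 → 31
call_id=102: wait_s >= 194 → 31
call_id=103: wait_s >= 194 → 31

31, 2, 31, 31, 16, 31, 31, NULL, 31, 31, 31, 31, 31, 31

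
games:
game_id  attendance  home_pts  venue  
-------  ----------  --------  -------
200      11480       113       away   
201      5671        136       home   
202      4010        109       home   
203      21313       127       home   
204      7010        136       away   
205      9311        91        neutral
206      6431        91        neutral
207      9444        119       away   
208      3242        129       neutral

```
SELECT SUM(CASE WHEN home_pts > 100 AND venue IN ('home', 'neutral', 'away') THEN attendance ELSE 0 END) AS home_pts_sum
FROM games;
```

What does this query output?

game_id=200: ✓ → 11480
game_id=201: ✓ → 5671
game_id=202: ✓ → 4010
game_id=203: ✓ → 21313
game_id=204: ✓ → 7010
game_id=205: ✗
game_id=206: ✗
game_id=207: ✓ → 9444
game_id=208: ✓ → 3242
home_pts_sum = 11480 + 5671 + 4010 + 21313 + 7010 + 9444 + 3242 = 62170

62170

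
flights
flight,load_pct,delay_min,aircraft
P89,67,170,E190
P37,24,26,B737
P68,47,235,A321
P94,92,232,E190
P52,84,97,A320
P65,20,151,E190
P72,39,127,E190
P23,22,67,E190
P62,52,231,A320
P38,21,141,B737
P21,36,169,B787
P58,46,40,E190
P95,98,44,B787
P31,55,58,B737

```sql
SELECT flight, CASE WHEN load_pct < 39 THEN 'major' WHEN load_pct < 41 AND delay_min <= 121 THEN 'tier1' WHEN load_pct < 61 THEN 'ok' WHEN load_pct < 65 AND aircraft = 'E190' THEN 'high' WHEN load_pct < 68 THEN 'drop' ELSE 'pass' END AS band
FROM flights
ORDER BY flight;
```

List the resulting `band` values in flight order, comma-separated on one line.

flight=P21: load_pct < 39 → major
flight=P23: load_pct < 39 → major
flight=P31: load_pct < 61 → ok
flight=P37: load_pct < 39 → major
flight=P38: load_pct < 39 → major
flight=P52: ELSE → pass
flight=P58: load_pct < 61 → ok
flight=P62: load_pct < 61 → ok
flight=P65: load_pct < 39 → major
flight=P68: load_pct < 61 → ok
flight=P72: load_pct < 61 → ok
flight=P89: load_pct < 68 → drop
flight=P94: ELSE → pass
flight=P95: ELSE → pass

major, major, ok, major, major, pass, ok, ok, major, ok, ok, drop, pass, pass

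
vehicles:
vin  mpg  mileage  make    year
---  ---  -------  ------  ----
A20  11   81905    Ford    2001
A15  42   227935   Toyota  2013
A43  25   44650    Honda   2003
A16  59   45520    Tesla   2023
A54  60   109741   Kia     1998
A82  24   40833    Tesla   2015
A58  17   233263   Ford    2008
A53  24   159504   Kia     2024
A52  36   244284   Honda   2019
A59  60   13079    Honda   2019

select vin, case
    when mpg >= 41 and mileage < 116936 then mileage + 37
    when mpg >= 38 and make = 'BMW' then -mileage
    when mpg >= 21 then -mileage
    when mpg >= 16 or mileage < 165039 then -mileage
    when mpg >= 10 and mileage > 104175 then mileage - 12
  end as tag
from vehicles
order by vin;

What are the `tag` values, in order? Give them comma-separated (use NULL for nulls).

vin=A15: mpg >= 21 → -227935
vin=A16: mpg >= 41 and mileage < 116936 → 45557
vin=A20: mpg >= 16 or mileage < 165039 → -81905
vin=A43: mpg >= 21 → -44650
vin=A52: mpg >= 21 → -244284
vin=A53: mpg >= 21 → -159504
vin=A54: mpg >= 41 and mileage < 116936 → 109778
vin=A58: mpg >= 16 or mileage < 165039 → -233263
vin=A59: mpg >= 41 and mileage < 116936 → 13116
vin=A82: mpg >= 21 → -40833

-227935, 45557, -81905, -44650, -244284, -159504, 109778, -233263, 13116, -40833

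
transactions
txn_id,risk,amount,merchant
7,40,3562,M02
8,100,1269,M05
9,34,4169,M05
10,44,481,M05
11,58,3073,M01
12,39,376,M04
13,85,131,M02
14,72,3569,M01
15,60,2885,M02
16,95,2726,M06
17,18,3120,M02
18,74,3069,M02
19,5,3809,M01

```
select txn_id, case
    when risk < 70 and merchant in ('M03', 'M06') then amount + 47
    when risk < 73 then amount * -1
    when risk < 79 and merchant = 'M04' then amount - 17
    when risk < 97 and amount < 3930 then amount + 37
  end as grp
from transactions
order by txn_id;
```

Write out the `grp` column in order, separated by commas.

txn_id=7: risk < 73 → -3562
txn_id=8: (no match → NULL) → NULL
txn_id=9: risk < 73 → -4169
txn_id=10: risk < 73 → -481
txn_id=11: risk < 73 → -3073
txn_id=12: risk < 73 → -376
txn_id=13: risk < 97 and amount < 3930 → 168
txn_id=14: risk < 73 → -3569
txn_id=15: risk < 73 → -2885
txn_id=16: risk < 97 and amount < 3930 → 2763
txn_id=17: risk < 73 → -3120
txn_id=18: risk < 97 and amount < 3930 → 3106
txn_id=19: risk < 73 → -3809

-3562, NULL, -4169, -481, -3073, -376, 168, -3569, -2885, 2763, -3120, 3106, -3809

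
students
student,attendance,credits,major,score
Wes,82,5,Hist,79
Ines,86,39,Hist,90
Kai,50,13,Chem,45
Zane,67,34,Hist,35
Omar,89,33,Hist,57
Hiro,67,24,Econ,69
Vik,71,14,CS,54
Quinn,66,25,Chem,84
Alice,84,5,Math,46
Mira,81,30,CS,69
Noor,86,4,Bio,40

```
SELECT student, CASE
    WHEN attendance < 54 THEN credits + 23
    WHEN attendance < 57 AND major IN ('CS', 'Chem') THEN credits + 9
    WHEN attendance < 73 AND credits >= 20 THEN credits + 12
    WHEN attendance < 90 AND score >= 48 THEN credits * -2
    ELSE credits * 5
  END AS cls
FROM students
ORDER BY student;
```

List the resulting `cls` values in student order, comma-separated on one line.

25, 36, -78, 36, -60, 20, -66, 37, -28, -10, 46

student=Alice: ELSE → 25
student=Hiro: attendance < 73 AND credits >= 20 → 36
student=Ines: attendance < 90 AND score >= 48 → -78
student=Kai: attendance < 54 → 36
student=Mira: attendance < 90 AND score >= 48 → -60
student=Noor: ELSE → 20
student=Omar: attendance < 90 AND score >= 48 → -66
student=Quinn: attendance < 73 AND credits >= 20 → 37
student=Vik: attendance < 90 AND score >= 48 → -28
student=Wes: attendance < 90 AND score >= 48 → -10
student=Zane: attendance < 73 AND credits >= 20 → 46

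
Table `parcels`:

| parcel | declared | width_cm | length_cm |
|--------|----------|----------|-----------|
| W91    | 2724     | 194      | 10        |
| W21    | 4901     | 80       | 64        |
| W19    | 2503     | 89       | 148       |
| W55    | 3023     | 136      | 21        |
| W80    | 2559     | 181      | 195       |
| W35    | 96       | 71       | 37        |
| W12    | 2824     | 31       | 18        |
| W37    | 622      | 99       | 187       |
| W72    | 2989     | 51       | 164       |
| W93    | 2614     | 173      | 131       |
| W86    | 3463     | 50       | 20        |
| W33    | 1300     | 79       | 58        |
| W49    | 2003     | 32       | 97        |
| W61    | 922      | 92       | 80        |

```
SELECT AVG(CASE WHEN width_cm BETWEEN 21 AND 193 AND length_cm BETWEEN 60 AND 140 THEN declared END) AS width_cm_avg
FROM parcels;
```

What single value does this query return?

2610

parcel=W91: ✗
parcel=W21: ✓ → 4901
parcel=W19: ✗
parcel=W55: ✗
parcel=W80: ✗
parcel=W35: ✗
parcel=W12: ✗
parcel=W37: ✗
parcel=W72: ✗
parcel=W93: ✓ → 2614
parcel=W86: ✗
parcel=W33: ✗
parcel=W49: ✓ → 2003
parcel=W61: ✓ → 922
width_cm_avg = (4901 + 2614 + 2003 + 922) / 4 = 2610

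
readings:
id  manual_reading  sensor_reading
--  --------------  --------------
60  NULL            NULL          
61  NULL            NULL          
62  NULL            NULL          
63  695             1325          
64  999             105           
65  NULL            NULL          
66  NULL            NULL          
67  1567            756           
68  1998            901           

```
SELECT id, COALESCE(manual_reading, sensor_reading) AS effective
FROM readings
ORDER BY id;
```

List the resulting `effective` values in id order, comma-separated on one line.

NULL, NULL, NULL, 695, 999, NULL, NULL, 1567, 1998

id=60: manual_reading=NULL, sensor_reading=NULL (all NULL) → NULL
id=61: manual_reading=NULL, sensor_reading=NULL (all NULL) → NULL
id=62: manual_reading=NULL, sensor_reading=NULL (all NULL) → NULL
id=63: manual_reading=695 → 695
id=64: manual_reading=999 → 999
id=65: manual_reading=NULL, sensor_reading=NULL (all NULL) → NULL
id=66: manual_reading=NULL, sensor_reading=NULL (all NULL) → NULL
id=67: manual_reading=1567 → 1567
id=68: manual_reading=1998 → 1998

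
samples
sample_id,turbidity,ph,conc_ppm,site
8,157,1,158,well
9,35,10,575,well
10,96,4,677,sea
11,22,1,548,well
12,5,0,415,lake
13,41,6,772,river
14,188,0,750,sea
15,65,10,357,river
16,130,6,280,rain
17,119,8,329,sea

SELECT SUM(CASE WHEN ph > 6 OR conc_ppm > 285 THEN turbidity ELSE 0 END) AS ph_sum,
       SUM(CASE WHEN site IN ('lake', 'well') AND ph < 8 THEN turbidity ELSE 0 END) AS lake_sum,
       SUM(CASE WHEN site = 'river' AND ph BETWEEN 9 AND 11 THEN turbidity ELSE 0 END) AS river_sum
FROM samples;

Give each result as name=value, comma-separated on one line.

ph_sum=571, lake_sum=184, river_sum=65

[ph_sum: ph > 6 OR conc_ppm > 285]
sample_id=8: ✗
sample_id=9: ✓ → 35
sample_id=10: ✓ → 96
sample_id=11: ✓ → 22
sample_id=12: ✓ → 5
sample_id=13: ✓ → 41
sample_id=14: ✓ → 188
sample_id=15: ✓ → 65
sample_id=16: ✗
sample_id=17: ✓ → 119
ph_sum = 35 + 96 + 22 + 5 + 41 + 188 + 65 + 119 = 571
—
[lake_sum: site IN ('lake', 'well') AND ph < 8]
sample_id=8: ✓ → 157
sample_id=9: ✗
sample_id=10: ✗
sample_id=11: ✓ → 22
sample_id=12: ✓ → 5
sample_id=13: ✗
sample_id=14: ✗
sample_id=15: ✗
sample_id=16: ✗
sample_id=17: ✗
lake_sum = 157 + 22 + 5 = 184
—
[river_sum: site = 'river' AND ph BETWEEN 9 AND 11]
sample_id=8: ✗
sample_id=9: ✗
sample_id=10: ✗
sample_id=11: ✗
sample_id=12: ✗
sample_id=13: ✗
sample_id=14: ✗
sample_id=15: ✓ → 65
sample_id=16: ✗
sample_id=17: ✗
river_sum = 65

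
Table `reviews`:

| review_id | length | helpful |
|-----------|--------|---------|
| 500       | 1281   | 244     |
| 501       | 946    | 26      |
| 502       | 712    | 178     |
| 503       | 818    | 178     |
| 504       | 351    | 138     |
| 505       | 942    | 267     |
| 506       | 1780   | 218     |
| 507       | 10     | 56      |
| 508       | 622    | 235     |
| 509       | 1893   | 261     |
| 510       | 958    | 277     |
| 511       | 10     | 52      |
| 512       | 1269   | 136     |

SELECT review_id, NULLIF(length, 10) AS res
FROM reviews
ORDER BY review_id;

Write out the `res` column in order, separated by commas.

1281, 946, 712, 818, 351, 942, 1780, NULL, 622, 1893, 958, NULL, 1269

review_id=500: length=1281 vs 10: differ → 1281
review_id=501: length=946 vs 10: differ → 946
review_id=502: length=712 vs 10: differ → 712
review_id=503: length=818 vs 10: differ → 818
review_id=504: length=351 vs 10: differ → 351
review_id=505: length=942 vs 10: differ → 942
review_id=506: length=1780 vs 10: differ → 1780
review_id=507: length=10 vs 10: equal → NULL
review_id=508: length=622 vs 10: differ → 622
review_id=509: length=1893 vs 10: differ → 1893
review_id=510: length=958 vs 10: differ → 958
review_id=511: length=10 vs 10: equal → NULL
review_id=512: length=1269 vs 10: differ → 1269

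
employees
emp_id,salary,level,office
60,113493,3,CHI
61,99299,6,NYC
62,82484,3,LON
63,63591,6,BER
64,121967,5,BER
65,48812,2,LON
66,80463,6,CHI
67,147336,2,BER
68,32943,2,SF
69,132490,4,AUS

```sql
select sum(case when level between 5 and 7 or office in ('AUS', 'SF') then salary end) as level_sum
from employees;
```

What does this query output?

emp_id=60: ✗
emp_id=61: ✓ → 99299
emp_id=62: ✗
emp_id=63: ✓ → 63591
emp_id=64: ✓ → 121967
emp_id=65: ✗
emp_id=66: ✓ → 80463
emp_id=67: ✗
emp_id=68: ✓ → 32943
emp_id=69: ✓ → 132490
level_sum = 99299 + 63591 + 121967 + 80463 + 32943 + 132490 = 530753

530753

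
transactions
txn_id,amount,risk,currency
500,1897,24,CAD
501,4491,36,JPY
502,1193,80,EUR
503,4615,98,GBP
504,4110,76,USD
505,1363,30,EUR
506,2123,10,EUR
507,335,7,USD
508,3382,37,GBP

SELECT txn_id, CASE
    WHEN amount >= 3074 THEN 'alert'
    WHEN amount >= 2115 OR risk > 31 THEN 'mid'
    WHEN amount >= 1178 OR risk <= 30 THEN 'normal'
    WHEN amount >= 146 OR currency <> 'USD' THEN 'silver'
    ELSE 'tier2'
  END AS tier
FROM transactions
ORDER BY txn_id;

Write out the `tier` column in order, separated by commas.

normal, alert, mid, alert, alert, normal, mid, normal, alert

txn_id=500: amount >= 1178 OR risk <= 30 → normal
txn_id=501: amount >= 3074 → alert
txn_id=502: amount >= 2115 OR risk > 31 → mid
txn_id=503: amount >= 3074 → alert
txn_id=504: amount >= 3074 → alert
txn_id=505: amount >= 1178 OR risk <= 30 → normal
txn_id=506: amount >= 2115 OR risk > 31 → mid
txn_id=507: amount >= 1178 OR risk <= 30 → normal
txn_id=508: amount >= 3074 → alert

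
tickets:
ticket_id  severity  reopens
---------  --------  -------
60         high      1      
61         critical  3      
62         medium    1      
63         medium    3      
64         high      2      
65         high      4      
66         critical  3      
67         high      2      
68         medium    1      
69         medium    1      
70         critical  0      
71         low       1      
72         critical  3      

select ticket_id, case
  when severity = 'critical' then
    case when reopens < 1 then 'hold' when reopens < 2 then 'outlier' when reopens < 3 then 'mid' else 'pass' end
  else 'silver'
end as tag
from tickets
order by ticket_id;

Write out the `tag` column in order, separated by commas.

silver, pass, silver, silver, silver, silver, pass, silver, silver, silver, hold, silver, pass

ticket_id=60: severity='high' → outer ELSE → silver
ticket_id=61: severity='critical' → inner[ELSE] → pass
ticket_id=62: severity='medium' → outer ELSE → silver
ticket_id=63: severity='medium' → outer ELSE → silver
ticket_id=64: severity='high' → outer ELSE → silver
ticket_id=65: severity='high' → outer ELSE → silver
ticket_id=66: severity='critical' → inner[ELSE] → pass
ticket_id=67: severity='high' → outer ELSE → silver
ticket_id=68: severity='medium' → outer ELSE → silver
ticket_id=69: severity='medium' → outer ELSE → silver
ticket_id=70: severity='critical' → inner[reopens < 1] → hold
ticket_id=71: severity='low' → outer ELSE → silver
ticket_id=72: severity='critical' → inner[ELSE] → pass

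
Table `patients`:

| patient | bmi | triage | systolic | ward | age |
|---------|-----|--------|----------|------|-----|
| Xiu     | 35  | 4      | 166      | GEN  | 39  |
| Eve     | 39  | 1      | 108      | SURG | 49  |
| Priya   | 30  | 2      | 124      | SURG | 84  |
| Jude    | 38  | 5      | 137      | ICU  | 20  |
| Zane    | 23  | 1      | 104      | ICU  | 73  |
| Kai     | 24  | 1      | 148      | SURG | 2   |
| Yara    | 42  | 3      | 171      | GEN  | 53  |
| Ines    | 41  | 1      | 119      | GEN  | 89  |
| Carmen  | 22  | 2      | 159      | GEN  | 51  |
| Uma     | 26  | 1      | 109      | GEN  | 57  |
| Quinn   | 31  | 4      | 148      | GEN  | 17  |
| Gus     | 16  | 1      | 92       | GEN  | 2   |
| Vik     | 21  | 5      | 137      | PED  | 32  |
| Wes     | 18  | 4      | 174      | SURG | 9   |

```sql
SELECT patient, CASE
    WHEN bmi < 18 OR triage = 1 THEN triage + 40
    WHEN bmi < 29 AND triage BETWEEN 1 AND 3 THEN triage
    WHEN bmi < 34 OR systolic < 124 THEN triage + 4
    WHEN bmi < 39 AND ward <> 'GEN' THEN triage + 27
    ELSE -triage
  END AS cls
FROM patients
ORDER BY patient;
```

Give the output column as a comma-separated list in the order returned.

patient=Carmen: bmi < 29 AND triage BETWEEN 1 AND 3 → 2
patient=Eve: bmi < 18 OR triage = 1 → 41
patient=Gus: bmi < 18 OR triage = 1 → 41
patient=Ines: bmi < 18 OR triage = 1 → 41
patient=Jude: bmi < 39 AND ward <> 'GEN' → 32
patient=Kai: bmi < 18 OR triage = 1 → 41
patient=Priya: bmi < 34 OR systolic < 124 → 6
patient=Quinn: bmi < 34 OR systolic < 124 → 8
patient=Uma: bmi < 18 OR triage = 1 → 41
patient=Vik: bmi < 34 OR systolic < 124 → 9
patient=Wes: bmi < 34 OR systolic < 124 → 8
patient=Xiu: ELSE → -4
patient=Yara: ELSE → -3
patient=Zane: bmi < 18 OR triage = 1 → 41

2, 41, 41, 41, 32, 41, 6, 8, 41, 9, 8, -4, -3, 41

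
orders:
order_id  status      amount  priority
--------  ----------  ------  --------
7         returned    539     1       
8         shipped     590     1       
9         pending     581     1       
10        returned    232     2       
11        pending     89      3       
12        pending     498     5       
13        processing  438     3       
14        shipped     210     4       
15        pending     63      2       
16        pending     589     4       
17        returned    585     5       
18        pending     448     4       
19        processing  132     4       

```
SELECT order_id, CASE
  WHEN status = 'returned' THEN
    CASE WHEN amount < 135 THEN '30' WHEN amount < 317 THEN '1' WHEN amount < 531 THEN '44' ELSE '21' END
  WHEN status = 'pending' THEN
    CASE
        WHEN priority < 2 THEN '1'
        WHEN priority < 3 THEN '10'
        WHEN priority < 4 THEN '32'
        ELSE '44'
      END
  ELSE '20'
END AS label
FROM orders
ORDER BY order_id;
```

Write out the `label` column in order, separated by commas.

order_id=7: status='returned' → inner[ELSE] → 21
order_id=8: status='shipped' → outer ELSE → 20
order_id=9: status='pending' → inner[priority < 2] → 1
order_id=10: status='returned' → inner[amount < 317] → 1
order_id=11: status='pending' → inner[priority < 4] → 32
order_id=12: status='pending' → inner[ELSE] → 44
order_id=13: status='processing' → outer ELSE → 20
order_id=14: status='shipped' → outer ELSE → 20
order_id=15: status='pending' → inner[priority < 3] → 10
order_id=16: status='pending' → inner[ELSE] → 44
order_id=17: status='returned' → inner[ELSE] → 21
order_id=18: status='pending' → inner[ELSE] → 44
order_id=19: status='processing' → outer ELSE → 20

21, 20, 1, 1, 32, 44, 20, 20, 10, 44, 21, 44, 20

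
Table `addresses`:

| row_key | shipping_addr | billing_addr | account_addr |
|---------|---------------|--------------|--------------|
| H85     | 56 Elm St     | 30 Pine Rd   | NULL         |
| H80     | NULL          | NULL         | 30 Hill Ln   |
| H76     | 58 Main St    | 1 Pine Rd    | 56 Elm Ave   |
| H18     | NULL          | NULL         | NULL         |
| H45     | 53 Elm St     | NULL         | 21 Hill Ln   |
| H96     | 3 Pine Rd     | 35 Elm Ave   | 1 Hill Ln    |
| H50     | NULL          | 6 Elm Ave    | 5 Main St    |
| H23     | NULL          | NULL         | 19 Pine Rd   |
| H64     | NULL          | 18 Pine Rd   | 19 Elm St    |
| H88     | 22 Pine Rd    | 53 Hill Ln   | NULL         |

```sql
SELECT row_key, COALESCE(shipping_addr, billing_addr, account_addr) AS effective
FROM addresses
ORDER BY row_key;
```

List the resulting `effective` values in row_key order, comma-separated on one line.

NULL, 19 Pine Rd, 53 Elm St, 6 Elm Ave, 18 Pine Rd, 58 Main St, 30 Hill Ln, 56 Elm St, 22 Pine Rd, 3 Pine Rd

row_key=H18: shipping_addr=NULL, billing_addr=NULL, account_addr=NULL (all NULL) → NULL
row_key=H23: shipping_addr=NULL, billing_addr=NULL, account_addr=19 Pine Rd → 19 Pine Rd
row_key=H45: shipping_addr=53 Elm St → 53 Elm St
row_key=H50: shipping_addr=NULL, billing_addr=6 Elm Ave → 6 Elm Ave
row_key=H64: shipping_addr=NULL, billing_addr=18 Pine Rd → 18 Pine Rd
row_key=H76: shipping_addr=58 Main St → 58 Main St
row_key=H80: shipping_addr=NULL, billing_addr=NULL, account_addr=30 Hill Ln → 30 Hill Ln
row_key=H85: shipping_addr=56 Elm St → 56 Elm St
row_key=H88: shipping_addr=22 Pine Rd → 22 Pine Rd
row_key=H96: shipping_addr=3 Pine Rd → 3 Pine Rd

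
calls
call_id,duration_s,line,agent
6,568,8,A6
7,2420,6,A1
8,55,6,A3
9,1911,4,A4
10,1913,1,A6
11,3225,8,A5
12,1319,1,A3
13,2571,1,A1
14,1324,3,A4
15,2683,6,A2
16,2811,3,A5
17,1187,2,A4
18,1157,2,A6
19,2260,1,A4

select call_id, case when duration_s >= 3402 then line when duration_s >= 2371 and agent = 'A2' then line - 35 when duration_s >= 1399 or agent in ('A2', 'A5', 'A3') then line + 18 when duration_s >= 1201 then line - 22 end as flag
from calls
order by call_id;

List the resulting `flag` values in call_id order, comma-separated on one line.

NULL, 24, 24, 22, 19, 26, 19, 19, -19, -29, 21, NULL, NULL, 19

call_id=6: (no match → NULL) → NULL
call_id=7: duration_s >= 1399 or agent in ('A2', 'A5', 'A3') → 24
call_id=8: duration_s >= 1399 or agent in ('A2', 'A5', 'A3') → 24
call_id=9: duration_s >= 1399 or agent in ('A2', 'A5', 'A3') → 22
call_id=10: duration_s >= 1399 or agent in ('A2', 'A5', 'A3') → 19
call_id=11: duration_s >= 1399 or agent in ('A2', 'A5', 'A3') → 26
call_id=12: duration_s >= 1399 or agent in ('A2', 'A5', 'A3') → 19
call_id=13: duration_s >= 1399 or agent in ('A2', 'A5', 'A3') → 19
call_id=14: duration_s >= 1201 → -19
call_id=15: duration_s >= 2371 and agent = 'A2' → -29
call_id=16: duration_s >= 1399 or agent in ('A2', 'A5', 'A3') → 21
call_id=17: (no match → NULL) → NULL
call_id=18: (no match → NULL) → NULL
call_id=19: duration_s >= 1399 or agent in ('A2', 'A5', 'A3') → 19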